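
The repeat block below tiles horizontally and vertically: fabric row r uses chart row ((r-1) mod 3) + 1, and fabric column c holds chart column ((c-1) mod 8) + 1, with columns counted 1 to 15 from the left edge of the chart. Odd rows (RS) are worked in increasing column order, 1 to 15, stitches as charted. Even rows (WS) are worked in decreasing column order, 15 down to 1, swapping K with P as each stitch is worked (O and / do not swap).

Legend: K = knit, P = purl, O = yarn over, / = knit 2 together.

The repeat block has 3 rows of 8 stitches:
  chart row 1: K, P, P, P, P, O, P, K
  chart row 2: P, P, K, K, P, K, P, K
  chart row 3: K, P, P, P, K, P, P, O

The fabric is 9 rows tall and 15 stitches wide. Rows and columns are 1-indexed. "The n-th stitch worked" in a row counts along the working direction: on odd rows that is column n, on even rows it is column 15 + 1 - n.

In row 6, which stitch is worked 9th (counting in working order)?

== STITCH ==
K

Derivation:
Row 6 uses chart row ((6-1) mod 3)+1 = 3. Row 6 is even, so WS.
Chart row 3 tiled across columns 1-15: K P P P K P P O K P P P K P P
Wrong side: read the tiled row from column 15 down to 1 and exchange K with P (leave O, /).
Row 6 as worked: K K P K K K P O K K P K K K P
Stitch 9 in working order -> K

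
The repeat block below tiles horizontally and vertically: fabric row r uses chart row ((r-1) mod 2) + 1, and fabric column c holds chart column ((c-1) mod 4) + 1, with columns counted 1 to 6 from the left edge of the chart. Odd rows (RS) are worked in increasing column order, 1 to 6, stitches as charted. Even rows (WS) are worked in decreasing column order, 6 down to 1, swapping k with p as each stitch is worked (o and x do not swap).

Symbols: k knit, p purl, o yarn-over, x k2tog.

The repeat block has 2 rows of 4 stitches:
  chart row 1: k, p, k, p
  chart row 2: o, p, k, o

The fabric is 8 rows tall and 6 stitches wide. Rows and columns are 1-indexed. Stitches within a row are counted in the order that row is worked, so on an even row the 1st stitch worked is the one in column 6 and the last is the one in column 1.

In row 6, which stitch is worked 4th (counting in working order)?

For row 6: chart row = ((6-1) mod 2) + 1 = 2; this is a WS (even) row.
Chart row 2 tiled across columns 1-6: o p k o o p
WS row: flip the tiled sequence (start at column 6) and apply k<->p; o and x stay.
Row 6 as worked: k o o p k o
Stitch 4 in working order -> p

Result:
p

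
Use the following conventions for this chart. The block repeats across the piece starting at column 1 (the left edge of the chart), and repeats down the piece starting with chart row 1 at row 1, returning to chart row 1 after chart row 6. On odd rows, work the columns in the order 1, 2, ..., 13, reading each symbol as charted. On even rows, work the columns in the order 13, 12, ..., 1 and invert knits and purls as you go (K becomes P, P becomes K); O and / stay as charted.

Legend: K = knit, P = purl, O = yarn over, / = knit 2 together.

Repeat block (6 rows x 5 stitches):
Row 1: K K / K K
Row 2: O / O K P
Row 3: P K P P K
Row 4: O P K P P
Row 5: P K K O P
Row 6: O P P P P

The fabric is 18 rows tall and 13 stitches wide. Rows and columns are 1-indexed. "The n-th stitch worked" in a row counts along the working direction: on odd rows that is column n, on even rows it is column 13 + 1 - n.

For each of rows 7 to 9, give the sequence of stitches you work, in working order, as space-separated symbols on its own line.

Row 7: chart row 1, RS - tile across columns 1-13 and work as-is.
Row 8: chart row 2, WS - tiled (columns 1-13): O / O K P O / O K P O / O; work from column 13 back to 1 with K<->P swapped.
Row 9: chart row 3, RS - tile across columns 1-13 and work as-is.

== ROWS AS WORKED ==
K K / K K K K / K K K K /
O / O K P O / O K P O / O
P K P P K P K P P K P K P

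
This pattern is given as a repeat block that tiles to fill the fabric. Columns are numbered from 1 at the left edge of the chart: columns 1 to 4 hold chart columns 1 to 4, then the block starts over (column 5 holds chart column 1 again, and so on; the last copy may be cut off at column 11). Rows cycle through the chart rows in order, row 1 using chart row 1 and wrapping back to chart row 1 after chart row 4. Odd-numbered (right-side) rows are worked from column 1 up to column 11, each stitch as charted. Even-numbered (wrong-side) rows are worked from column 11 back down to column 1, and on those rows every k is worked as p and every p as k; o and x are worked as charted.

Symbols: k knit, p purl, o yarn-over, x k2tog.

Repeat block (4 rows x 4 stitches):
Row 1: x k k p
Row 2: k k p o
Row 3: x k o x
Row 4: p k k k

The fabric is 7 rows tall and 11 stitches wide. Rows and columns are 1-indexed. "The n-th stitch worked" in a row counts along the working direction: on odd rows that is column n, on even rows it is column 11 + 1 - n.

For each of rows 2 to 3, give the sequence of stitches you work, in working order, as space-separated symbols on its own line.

== ROWS AS WORKED ==
k p p o k p p o k p p
x k o x x k o x x k o

Derivation:
Row 2: chart row 2, WS - tiled (columns 1-11): k k p o k k p o k k p; work from column 11 back to 1 with k<->p swapped.
Row 3: chart row 3, RS - tile across columns 1-11 and work as-is.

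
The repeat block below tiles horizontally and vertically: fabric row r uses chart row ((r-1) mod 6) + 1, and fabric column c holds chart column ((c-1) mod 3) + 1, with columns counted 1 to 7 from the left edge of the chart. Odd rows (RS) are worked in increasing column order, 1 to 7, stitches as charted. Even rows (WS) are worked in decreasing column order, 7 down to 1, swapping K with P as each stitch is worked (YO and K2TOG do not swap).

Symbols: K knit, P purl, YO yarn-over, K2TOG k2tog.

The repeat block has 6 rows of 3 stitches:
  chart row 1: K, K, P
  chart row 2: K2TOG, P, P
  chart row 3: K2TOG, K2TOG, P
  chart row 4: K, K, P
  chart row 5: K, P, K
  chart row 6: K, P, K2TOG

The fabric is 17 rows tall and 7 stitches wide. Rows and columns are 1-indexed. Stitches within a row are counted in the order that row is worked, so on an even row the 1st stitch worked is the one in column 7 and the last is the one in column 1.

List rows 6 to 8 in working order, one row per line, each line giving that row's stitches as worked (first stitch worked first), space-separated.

Result:
P K2TOG K P K2TOG K P
K K P K K P K
K2TOG K K K2TOG K K K2TOG

Derivation:
Row 6: chart row 6, WS - tiled (columns 1-7): K P K2TOG K P K2TOG K; work from column 7 back to 1 with K<->P swapped.
Row 7: chart row 1, RS - tile across columns 1-7 and work as-is.
Row 8: chart row 2, WS - tiled (columns 1-7): K2TOG P P K2TOG P P K2TOG; work from column 7 back to 1 with K<->P swapped.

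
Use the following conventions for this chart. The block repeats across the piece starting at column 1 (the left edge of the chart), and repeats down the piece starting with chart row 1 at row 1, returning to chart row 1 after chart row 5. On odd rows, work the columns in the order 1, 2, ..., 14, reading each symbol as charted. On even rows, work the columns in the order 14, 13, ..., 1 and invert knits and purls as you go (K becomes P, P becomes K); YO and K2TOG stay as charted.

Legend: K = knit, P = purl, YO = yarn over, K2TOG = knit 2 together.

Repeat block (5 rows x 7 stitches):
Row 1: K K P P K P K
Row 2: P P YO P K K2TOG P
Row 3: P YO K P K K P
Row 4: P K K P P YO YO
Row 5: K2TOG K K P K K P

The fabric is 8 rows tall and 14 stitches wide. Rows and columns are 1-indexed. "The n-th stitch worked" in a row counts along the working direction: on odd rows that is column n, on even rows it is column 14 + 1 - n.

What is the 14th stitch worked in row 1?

Result:
K

Derivation:
Row 1: (1-1) mod 5 = 0, so use chart row 1. Odd row -> RS.
Chart row 1 tiled across columns 1-14: K K P P K P K K K P P K P K
RS: work column 1 to column 14, symbols as charted — the tiled row is the row as worked.
The 14th stitch worked is K.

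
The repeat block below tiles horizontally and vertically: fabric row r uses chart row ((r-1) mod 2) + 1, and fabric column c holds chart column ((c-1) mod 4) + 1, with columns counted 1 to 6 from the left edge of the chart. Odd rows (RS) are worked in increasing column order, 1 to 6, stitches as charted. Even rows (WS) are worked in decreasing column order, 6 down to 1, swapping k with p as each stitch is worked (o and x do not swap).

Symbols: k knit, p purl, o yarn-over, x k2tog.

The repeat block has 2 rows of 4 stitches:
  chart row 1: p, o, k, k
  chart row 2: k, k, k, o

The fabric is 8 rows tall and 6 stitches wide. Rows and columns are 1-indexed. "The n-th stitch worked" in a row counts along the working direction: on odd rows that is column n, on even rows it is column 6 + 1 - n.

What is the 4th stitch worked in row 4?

Row 4: (4-1) mod 2 = 1, so use chart row 2. Even row -> WS.
Chart row 2 tiled across columns 1-6: k k k o k k
Wrong side: read the tiled row from column 6 down to 1 and exchange k with p (leave o, x).
Row 4 as worked: p p o p p p
Counting 4 along the worked row gives p.

Result:
p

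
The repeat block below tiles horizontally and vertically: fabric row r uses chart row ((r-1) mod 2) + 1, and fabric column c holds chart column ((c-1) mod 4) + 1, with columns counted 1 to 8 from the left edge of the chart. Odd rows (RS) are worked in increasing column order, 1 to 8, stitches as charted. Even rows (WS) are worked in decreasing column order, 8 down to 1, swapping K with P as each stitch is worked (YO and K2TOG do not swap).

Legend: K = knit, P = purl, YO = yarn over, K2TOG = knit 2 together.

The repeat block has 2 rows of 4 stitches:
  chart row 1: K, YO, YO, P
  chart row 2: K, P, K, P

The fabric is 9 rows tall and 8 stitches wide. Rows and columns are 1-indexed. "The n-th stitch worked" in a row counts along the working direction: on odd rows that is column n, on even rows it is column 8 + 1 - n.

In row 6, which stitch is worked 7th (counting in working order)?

== STITCH ==
K

Derivation:
Row 6: (6-1) mod 2 = 1, so use chart row 2. Even row -> WS.
Chart row 2 tiled across columns 1-8: K P K P K P K P
Wrong side: read the tiled row from column 8 down to 1 and exchange K with P (leave YO, K2TOG).
Row 6 as worked: K P K P K P K P
The 7th stitch worked is K.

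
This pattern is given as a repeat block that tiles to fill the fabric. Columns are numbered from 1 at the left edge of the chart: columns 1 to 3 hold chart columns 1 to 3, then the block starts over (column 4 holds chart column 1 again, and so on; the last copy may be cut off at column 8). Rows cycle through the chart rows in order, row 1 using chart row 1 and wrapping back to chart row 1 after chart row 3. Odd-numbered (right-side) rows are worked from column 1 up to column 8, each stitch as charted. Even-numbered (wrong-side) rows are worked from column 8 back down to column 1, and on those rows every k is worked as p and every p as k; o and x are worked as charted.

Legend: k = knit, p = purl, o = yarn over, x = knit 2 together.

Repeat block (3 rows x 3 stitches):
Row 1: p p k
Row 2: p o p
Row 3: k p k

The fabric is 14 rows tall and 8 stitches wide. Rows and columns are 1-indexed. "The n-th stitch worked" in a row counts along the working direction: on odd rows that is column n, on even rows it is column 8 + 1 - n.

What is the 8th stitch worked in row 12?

Row 12: (12-1) mod 3 = 2, so use chart row 3. Even row -> WS.
Chart row 3 tiled across columns 1-8: k p k k p k k p
WS row: flip the tiled sequence (start at column 8) and apply k<->p; o and x stay.
Row 12 as worked: k p p k p p k p
Stitch 8 in working order -> p

Result:
p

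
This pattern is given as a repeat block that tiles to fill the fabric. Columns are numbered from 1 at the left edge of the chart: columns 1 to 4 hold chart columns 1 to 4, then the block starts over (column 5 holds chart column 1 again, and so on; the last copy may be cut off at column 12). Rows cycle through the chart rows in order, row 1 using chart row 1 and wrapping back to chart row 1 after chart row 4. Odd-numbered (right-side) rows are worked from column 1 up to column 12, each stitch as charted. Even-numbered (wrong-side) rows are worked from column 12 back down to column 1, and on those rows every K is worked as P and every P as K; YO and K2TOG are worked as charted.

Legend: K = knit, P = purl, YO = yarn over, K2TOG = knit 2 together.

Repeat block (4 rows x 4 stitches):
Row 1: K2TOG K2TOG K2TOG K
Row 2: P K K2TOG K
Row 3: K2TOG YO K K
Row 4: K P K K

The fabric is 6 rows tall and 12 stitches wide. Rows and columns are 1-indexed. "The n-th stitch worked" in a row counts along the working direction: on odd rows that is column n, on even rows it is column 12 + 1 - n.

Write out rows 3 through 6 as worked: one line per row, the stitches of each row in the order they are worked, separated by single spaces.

Result:
K2TOG YO K K K2TOG YO K K K2TOG YO K K
P P K P P P K P P P K P
K2TOG K2TOG K2TOG K K2TOG K2TOG K2TOG K K2TOG K2TOG K2TOG K
P K2TOG P K P K2TOG P K P K2TOG P K

Derivation:
Row 3: chart row 3, RS - tile across columns 1-12 and work as-is.
Row 4: chart row 4, WS - tiled (columns 1-12): K P K K K P K K K P K K; work from column 12 back to 1 with K<->P swapped.
Row 5: chart row 1, RS - tile across columns 1-12 and work as-is.
Row 6: chart row 2, WS - tiled (columns 1-12): P K K2TOG K P K K2TOG K P K K2TOG K; work from column 12 back to 1 with K<->P swapped.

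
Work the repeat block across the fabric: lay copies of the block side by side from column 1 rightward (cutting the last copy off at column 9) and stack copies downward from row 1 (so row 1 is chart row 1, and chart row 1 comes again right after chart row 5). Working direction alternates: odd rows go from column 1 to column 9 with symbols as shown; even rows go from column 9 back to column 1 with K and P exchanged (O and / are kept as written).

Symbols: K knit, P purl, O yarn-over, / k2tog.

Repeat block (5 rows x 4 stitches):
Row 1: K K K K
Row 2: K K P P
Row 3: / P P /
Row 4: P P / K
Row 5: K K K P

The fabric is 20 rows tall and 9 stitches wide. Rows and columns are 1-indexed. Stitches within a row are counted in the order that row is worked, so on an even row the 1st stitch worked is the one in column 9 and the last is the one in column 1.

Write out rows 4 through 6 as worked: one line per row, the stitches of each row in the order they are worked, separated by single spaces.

Row 4: chart row 4, WS - tiled (columns 1-9): P P / K P P / K P; work from column 9 back to 1 with K<->P swapped.
Row 5: chart row 5, RS - tile across columns 1-9 and work as-is.
Row 6: chart row 1, WS - tiled (columns 1-9): K K K K K K K K K; work from column 9 back to 1 with K<->P swapped.

Rows as worked:
K P / K K P / K K
K K K P K K K P K
P P P P P P P P P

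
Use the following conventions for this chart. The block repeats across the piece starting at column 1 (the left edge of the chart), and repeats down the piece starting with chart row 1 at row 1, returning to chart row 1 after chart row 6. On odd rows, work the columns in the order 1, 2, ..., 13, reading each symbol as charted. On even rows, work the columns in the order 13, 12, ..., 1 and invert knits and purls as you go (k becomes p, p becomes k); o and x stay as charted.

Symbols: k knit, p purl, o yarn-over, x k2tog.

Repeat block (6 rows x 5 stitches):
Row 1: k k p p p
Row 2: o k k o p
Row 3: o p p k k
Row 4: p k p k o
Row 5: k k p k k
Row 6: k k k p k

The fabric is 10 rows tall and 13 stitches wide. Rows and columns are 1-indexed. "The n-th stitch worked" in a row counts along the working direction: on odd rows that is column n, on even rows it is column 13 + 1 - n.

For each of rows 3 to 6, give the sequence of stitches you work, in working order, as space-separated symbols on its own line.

Result:
o p p k k o p p k k o p p
k p k o p k p k o p k p k
k k p k k k k p k k k k p
p p p p k p p p p k p p p

Derivation:
Row 3: chart row 3, RS - tile across columns 1-13 and work as-is.
Row 4: chart row 4, WS - tiled (columns 1-13): p k p k o p k p k o p k p; work from column 13 back to 1 with k<->p swapped.
Row 5: chart row 5, RS - tile across columns 1-13 and work as-is.
Row 6: chart row 6, WS - tiled (columns 1-13): k k k p k k k k p k k k k; work from column 13 back to 1 with k<->p swapped.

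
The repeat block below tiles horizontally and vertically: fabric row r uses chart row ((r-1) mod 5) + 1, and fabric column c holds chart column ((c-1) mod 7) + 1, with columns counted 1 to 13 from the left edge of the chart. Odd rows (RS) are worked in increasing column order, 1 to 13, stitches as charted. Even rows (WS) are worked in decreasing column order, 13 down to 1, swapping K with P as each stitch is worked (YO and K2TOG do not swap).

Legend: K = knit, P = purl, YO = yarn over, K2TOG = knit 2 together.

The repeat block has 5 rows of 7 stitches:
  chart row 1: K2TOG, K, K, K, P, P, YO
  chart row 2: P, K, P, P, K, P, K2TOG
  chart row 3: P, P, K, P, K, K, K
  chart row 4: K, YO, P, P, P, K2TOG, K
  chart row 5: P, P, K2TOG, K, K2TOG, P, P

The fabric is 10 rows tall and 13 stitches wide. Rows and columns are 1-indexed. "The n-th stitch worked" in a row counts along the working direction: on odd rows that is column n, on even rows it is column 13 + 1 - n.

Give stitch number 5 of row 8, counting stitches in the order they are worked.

== STITCH ==
K

Derivation:
Row 8: (8-1) mod 5 = 2, so use chart row 3. Even row -> WS.
Chart row 3 tiled across columns 1-13: P P K P K K K P P K P K K
WS row: flip the tiled sequence (start at column 13) and apply K<->P; YO and K2TOG stay.
Row 8 as worked: P P K P K K P P P K P K K
Stitch 5 in working order -> K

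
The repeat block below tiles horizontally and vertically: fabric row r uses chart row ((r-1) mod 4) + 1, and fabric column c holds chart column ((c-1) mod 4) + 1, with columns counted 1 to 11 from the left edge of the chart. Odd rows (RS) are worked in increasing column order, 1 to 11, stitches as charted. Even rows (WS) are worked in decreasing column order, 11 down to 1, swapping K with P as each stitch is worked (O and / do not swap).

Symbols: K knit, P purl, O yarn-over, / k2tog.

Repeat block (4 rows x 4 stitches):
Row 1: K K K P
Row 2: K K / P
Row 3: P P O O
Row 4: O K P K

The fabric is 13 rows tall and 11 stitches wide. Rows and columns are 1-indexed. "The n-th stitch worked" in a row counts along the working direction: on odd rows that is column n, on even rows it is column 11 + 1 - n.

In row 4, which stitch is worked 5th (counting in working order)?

Row 4 uses chart row ((4-1) mod 4)+1 = 4. Row 4 is even, so WS.
Chart row 4 tiled across columns 1-11: O K P K O K P K O K P
Wrong side: read the tiled row from column 11 down to 1 and exchange K with P (leave O, /).
Row 4 as worked: K P O P K P O P K P O
Stitch 5 in working order -> K

Result:
K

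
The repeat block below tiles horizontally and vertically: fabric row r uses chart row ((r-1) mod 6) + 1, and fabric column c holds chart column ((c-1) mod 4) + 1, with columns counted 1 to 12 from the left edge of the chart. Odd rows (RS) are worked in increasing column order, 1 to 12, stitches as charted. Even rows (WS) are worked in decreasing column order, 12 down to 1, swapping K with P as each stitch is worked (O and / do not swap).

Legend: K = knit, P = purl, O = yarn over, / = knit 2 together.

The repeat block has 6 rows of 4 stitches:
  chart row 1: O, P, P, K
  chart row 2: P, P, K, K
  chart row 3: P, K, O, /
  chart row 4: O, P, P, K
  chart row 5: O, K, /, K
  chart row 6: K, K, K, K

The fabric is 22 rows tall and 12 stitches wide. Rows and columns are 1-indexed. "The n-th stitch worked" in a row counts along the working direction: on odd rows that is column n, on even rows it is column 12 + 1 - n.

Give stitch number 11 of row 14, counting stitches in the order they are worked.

== STITCH ==
K

Derivation:
For row 14: chart row = ((14-1) mod 6) + 1 = 2; this is a WS (even) row.
Chart row 2 tiled across columns 1-12: P P K K P P K K P P K K
WS row: flip the tiled sequence (start at column 12) and apply K<->P; O and / stay.
Row 14 as worked: P P K K P P K K P P K K
Counting 11 along the worked row gives K.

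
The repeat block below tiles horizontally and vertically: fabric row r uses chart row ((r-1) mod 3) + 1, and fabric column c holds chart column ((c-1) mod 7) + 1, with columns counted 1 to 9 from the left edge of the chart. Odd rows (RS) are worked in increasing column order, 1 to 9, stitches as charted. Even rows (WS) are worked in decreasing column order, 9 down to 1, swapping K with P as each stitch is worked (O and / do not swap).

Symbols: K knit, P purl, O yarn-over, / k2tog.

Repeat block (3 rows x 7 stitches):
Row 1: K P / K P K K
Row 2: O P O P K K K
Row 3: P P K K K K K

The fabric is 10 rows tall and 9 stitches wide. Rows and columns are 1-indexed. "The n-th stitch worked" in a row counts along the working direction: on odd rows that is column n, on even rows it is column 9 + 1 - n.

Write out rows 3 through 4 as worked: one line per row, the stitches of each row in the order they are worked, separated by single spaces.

Result:
P P K K K K K P P
K P P P K P / K P

Derivation:
Row 3: chart row 3, RS - tile across columns 1-9 and work as-is.
Row 4: chart row 1, WS - tiled (columns 1-9): K P / K P K K K P; work from column 9 back to 1 with K<->P swapped.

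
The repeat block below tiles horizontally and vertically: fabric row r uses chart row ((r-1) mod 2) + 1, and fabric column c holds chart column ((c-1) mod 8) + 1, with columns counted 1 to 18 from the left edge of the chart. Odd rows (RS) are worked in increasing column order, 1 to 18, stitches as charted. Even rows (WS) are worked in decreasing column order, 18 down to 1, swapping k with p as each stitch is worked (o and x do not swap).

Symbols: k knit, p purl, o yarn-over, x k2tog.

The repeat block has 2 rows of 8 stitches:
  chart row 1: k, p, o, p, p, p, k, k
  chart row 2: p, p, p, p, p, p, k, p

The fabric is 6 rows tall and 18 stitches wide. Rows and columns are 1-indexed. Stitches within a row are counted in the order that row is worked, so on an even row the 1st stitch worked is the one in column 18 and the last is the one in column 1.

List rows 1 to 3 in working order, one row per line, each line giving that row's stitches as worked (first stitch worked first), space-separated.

Result:
k p o p p p k k k p o p p p k k k p
k k k p k k k k k k k p k k k k k k
k p o p p p k k k p o p p p k k k p

Derivation:
Row 1: chart row 1, RS - tile across columns 1-18 and work as-is.
Row 2: chart row 2, WS - tiled (columns 1-18): p p p p p p k p p p p p p p k p p p; work from column 18 back to 1 with k<->p swapped.
Row 3: chart row 1, RS - tile across columns 1-18 and work as-is.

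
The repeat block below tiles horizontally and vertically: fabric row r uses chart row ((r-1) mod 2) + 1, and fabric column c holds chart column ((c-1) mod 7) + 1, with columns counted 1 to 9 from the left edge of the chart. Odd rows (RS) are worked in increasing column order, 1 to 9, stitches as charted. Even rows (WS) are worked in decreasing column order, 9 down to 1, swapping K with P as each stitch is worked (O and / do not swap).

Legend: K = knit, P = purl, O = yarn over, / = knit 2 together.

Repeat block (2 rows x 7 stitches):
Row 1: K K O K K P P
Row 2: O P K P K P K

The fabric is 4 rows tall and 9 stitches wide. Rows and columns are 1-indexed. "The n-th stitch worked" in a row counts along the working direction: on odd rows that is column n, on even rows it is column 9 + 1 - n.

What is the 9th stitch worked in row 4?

Result:
O

Derivation:
Row 4 uses chart row ((4-1) mod 2)+1 = 2. Row 4 is even, so WS.
Chart row 2 tiled across columns 1-9: O P K P K P K O P
WS row: flip the tiled sequence (start at column 9) and apply K<->P; O and / stay.
Row 4 as worked: K O P K P K P K O
The 9th stitch worked is O.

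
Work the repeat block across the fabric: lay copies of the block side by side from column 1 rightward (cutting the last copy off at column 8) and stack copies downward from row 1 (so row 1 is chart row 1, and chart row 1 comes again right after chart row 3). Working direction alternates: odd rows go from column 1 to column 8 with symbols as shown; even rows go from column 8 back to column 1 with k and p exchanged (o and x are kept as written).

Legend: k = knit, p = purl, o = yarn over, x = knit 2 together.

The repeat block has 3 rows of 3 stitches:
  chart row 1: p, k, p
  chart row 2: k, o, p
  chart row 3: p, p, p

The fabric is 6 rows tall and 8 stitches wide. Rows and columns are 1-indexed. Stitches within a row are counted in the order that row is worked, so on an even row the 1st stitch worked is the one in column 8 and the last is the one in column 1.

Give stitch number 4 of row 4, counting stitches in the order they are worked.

Result:
p

Derivation:
For row 4: chart row = ((4-1) mod 3) + 1 = 1; this is a WS (even) row.
Chart row 1 tiled across columns 1-8: p k p p k p p k
Wrong side: read the tiled row from column 8 down to 1 and exchange k with p (leave o, x).
Row 4 as worked: p k k p k k p k
Counting 4 along the worked row gives p.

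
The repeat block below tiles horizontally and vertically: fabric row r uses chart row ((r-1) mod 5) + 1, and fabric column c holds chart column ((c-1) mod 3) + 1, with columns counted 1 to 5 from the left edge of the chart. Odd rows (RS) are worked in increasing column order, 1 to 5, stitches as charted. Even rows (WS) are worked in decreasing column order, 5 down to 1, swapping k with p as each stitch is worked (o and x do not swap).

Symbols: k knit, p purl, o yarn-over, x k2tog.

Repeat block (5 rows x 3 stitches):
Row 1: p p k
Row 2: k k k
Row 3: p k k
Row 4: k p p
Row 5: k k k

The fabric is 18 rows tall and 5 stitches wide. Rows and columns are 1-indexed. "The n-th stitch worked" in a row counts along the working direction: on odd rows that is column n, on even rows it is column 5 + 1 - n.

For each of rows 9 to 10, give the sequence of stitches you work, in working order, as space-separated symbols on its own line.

Row 9: chart row 4, RS - tile across columns 1-5 and work as-is.
Row 10: chart row 5, WS - tiled (columns 1-5): k k k k k; work from column 5 back to 1 with k<->p swapped.

Rows as worked:
k p p k p
p p p p p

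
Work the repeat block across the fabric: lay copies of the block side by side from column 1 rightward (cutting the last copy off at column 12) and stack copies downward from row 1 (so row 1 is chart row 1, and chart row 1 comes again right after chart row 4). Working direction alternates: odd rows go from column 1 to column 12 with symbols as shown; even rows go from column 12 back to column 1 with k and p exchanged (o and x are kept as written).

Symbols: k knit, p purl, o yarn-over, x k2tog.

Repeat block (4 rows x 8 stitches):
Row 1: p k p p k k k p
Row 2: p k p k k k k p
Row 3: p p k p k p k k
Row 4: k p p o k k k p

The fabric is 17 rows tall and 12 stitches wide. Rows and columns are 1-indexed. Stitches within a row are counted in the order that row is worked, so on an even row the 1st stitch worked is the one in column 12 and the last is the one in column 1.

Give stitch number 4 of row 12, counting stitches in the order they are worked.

For row 12: chart row = ((12-1) mod 4) + 1 = 4; this is a WS (even) row.
Chart row 4 tiled across columns 1-12: k p p o k k k p k p p o
WS: work from column 12 back to column 1 (reverse the tiled row), swapping k<->p (o and x unchanged).
Row 12 as worked: o k k p k p p p o k k p
The 4th stitch worked is p.

Stitch:
p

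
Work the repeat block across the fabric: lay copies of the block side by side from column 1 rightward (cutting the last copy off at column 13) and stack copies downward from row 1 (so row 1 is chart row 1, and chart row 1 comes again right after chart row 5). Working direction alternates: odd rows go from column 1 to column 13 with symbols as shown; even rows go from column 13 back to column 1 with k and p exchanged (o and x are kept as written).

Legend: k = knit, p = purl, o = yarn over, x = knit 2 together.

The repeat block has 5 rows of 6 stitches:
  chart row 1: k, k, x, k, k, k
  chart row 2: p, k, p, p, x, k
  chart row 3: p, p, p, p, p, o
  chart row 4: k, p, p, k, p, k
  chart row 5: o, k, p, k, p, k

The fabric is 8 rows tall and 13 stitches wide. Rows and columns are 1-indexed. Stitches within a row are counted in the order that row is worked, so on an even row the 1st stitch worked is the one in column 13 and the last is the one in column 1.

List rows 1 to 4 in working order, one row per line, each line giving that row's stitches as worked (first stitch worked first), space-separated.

Row 1: chart row 1, RS - tile across columns 1-13 and work as-is.
Row 2: chart row 2, WS - tiled (columns 1-13): p k p p x k p k p p x k p; work from column 13 back to 1 with k<->p swapped.
Row 3: chart row 3, RS - tile across columns 1-13 and work as-is.
Row 4: chart row 4, WS - tiled (columns 1-13): k p p k p k k p p k p k k; work from column 13 back to 1 with k<->p swapped.

== ROWS AS WORKED ==
k k x k k k k k x k k k k
k p x k k p k p x k k p k
p p p p p o p p p p p o p
p p k p k k p p k p k k p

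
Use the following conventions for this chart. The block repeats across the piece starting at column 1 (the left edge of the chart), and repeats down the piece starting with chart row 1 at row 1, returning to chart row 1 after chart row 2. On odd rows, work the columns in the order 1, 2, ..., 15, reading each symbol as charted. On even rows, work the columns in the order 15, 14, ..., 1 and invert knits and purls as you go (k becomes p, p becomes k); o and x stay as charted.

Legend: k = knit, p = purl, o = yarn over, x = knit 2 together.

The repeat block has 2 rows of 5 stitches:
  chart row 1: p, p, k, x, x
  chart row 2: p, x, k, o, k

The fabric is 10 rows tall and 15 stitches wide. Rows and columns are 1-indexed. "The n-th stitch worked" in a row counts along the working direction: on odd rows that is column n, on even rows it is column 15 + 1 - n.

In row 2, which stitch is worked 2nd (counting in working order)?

Row 2 uses chart row ((2-1) mod 2)+1 = 2. Row 2 is even, so WS.
Chart row 2 tiled across columns 1-15: p x k o k p x k o k p x k o k
WS: work from column 15 back to column 1 (reverse the tiled row), swapping k<->p (o and x unchanged).
Row 2 as worked: p o p x k p o p x k p o p x k
Counting 2 along the worked row gives o.

Result:
o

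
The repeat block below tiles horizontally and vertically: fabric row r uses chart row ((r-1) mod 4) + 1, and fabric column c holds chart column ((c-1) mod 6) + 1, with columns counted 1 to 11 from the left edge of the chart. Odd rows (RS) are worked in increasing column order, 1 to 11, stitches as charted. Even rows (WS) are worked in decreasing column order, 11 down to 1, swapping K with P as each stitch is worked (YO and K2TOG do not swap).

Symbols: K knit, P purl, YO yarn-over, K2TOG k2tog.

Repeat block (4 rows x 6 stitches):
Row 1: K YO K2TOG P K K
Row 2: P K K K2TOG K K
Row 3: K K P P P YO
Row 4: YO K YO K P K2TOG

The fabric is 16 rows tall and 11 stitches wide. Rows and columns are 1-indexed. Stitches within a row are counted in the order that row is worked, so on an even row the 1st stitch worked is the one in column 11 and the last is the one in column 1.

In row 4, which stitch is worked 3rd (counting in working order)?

Stitch:
YO

Derivation:
For row 4: chart row = ((4-1) mod 4) + 1 = 4; this is a WS (even) row.
Chart row 4 tiled across columns 1-11: YO K YO K P K2TOG YO K YO K P
Wrong side: read the tiled row from column 11 down to 1 and exchange K with P (leave YO, K2TOG).
Row 4 as worked: K P YO P YO K2TOG K P YO P YO
Stitch 3 in working order -> YO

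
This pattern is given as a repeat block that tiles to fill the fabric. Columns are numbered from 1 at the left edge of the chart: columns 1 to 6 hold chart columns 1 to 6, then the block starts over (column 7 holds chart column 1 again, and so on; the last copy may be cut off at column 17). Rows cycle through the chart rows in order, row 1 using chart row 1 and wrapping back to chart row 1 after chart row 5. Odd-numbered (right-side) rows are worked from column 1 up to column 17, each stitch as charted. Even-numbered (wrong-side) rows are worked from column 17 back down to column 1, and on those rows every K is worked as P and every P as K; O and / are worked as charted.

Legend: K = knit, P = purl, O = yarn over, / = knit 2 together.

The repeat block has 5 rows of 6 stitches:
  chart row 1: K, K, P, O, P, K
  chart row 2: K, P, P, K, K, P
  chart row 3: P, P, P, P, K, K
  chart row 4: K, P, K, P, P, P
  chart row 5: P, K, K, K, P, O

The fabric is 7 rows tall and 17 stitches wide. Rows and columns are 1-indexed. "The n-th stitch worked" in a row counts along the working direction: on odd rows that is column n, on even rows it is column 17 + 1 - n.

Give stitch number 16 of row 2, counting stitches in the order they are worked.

For row 2: chart row = ((2-1) mod 5) + 1 = 2; this is a WS (even) row.
Chart row 2 tiled across columns 1-17: K P P K K P K P P K K P K P P K K
WS row: flip the tiled sequence (start at column 17) and apply K<->P; O and / stay.
Row 2 as worked: P P K K P K P P K K P K P P K K P
Stitch 16 in working order -> K

== STITCH ==
K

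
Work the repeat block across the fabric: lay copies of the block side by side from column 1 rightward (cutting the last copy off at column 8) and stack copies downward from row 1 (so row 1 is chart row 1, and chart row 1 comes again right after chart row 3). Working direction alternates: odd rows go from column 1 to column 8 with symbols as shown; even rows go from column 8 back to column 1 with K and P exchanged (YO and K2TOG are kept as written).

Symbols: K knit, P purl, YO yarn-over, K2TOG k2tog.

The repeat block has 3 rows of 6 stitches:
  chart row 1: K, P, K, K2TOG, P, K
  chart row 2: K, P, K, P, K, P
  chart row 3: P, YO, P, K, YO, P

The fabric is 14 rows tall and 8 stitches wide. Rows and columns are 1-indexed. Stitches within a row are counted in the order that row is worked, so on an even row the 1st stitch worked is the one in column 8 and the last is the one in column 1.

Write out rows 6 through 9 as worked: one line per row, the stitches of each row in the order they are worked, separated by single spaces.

Row 6: chart row 3, WS - tiled (columns 1-8): P YO P K YO P P YO; work from column 8 back to 1 with K<->P swapped.
Row 7: chart row 1, RS - tile across columns 1-8 and work as-is.
Row 8: chart row 2, WS - tiled (columns 1-8): K P K P K P K P; work from column 8 back to 1 with K<->P swapped.
Row 9: chart row 3, RS - tile across columns 1-8 and work as-is.

Rows as worked:
YO K K YO P K YO K
K P K K2TOG P K K P
K P K P K P K P
P YO P K YO P P YO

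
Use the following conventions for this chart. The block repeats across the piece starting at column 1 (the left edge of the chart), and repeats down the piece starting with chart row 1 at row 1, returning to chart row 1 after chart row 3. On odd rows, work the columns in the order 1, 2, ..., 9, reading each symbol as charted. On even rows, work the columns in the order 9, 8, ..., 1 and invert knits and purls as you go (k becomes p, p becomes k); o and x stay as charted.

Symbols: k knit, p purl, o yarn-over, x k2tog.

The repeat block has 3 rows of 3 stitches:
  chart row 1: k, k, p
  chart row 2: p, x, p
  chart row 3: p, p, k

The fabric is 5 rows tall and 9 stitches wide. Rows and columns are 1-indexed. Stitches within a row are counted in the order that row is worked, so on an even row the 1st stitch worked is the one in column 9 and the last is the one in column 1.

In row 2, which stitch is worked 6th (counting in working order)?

Stitch:
k

Derivation:
Row 2: (2-1) mod 3 = 1, so use chart row 2. Even row -> WS.
Chart row 2 tiled across columns 1-9: p x p p x p p x p
WS row: flip the tiled sequence (start at column 9) and apply k<->p; o and x stay.
Row 2 as worked: k x k k x k k x k
Stitch 6 in working order -> k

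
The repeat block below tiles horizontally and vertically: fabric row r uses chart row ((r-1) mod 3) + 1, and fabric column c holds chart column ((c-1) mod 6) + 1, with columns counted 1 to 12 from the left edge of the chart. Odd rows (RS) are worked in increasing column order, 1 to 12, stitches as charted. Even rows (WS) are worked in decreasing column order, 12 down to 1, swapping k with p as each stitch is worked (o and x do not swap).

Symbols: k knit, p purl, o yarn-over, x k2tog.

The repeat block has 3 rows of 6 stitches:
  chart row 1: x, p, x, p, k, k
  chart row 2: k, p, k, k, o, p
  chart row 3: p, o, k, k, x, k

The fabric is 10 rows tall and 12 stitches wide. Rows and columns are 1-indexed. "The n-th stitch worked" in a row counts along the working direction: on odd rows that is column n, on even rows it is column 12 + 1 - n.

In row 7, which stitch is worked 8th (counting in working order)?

Row 7 uses chart row ((7-1) mod 3)+1 = 1. Row 7 is odd, so RS.
Chart row 1 tiled across columns 1-12: x p x p k k x p x p k k
RS row: no reversal, no swap; stitch n worked = column n.
Stitch 8 in working order -> p

Result:
p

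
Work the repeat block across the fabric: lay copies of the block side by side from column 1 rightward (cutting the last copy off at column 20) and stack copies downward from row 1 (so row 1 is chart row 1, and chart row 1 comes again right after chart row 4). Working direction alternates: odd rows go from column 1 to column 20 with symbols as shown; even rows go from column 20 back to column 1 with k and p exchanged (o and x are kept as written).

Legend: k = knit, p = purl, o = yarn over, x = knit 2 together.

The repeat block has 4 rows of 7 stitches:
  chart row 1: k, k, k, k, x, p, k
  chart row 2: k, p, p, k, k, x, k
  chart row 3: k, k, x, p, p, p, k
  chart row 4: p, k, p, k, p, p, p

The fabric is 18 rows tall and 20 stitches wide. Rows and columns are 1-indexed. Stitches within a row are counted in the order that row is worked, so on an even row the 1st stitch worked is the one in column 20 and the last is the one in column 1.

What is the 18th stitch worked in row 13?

Stitch:
k

Derivation:
Row 13: (13-1) mod 4 = 0, so use chart row 1. Odd row -> RS.
Chart row 1 tiled across columns 1-20: k k k k x p k k k k k x p k k k k k x p
RS row: no reversal, no swap; stitch n worked = column n.
Stitch 18 in working order -> k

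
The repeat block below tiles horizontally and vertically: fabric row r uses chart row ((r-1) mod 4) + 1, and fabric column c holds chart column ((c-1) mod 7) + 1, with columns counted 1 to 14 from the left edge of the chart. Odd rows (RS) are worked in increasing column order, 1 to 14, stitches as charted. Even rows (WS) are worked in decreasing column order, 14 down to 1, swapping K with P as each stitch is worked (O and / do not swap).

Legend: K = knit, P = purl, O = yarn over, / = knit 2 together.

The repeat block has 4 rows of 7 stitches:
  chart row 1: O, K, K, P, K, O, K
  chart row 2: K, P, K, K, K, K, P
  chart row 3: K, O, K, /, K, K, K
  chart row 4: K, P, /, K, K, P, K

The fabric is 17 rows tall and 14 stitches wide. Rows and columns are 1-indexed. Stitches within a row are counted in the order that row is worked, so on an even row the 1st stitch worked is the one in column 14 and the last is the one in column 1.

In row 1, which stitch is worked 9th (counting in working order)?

Result:
K

Derivation:
For row 1: chart row = ((1-1) mod 4) + 1 = 1; this is a RS (odd) row.
Chart row 1 tiled across columns 1-14: O K K P K O K O K K P K O K
RS row: no reversal, no swap; stitch n worked = column n.
Stitch 9 in working order -> K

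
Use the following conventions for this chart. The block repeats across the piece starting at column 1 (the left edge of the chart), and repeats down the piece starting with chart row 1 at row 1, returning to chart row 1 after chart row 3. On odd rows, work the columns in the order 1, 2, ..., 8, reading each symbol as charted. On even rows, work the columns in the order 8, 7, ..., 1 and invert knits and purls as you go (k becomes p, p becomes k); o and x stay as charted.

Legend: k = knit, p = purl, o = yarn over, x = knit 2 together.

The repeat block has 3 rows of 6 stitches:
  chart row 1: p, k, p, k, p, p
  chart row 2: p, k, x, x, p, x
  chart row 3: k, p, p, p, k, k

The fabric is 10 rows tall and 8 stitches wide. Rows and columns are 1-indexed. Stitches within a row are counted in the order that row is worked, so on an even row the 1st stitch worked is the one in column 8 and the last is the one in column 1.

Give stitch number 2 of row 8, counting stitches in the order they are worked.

== STITCH ==
k

Derivation:
Row 8: (8-1) mod 3 = 1, so use chart row 2. Even row -> WS.
Chart row 2 tiled across columns 1-8: p k x x p x p k
Wrong side: read the tiled row from column 8 down to 1 and exchange k with p (leave o, x).
Row 8 as worked: p k x k x x p k
The 2nd stitch worked is k.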